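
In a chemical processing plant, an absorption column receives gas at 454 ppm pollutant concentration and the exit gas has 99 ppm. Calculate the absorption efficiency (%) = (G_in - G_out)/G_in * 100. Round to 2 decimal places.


Efficiency = (G_in - G_out) / G_in * 100%
Efficiency = (454 - 99) / 454 * 100
Efficiency = 355 / 454 * 100
Efficiency = 78.19%


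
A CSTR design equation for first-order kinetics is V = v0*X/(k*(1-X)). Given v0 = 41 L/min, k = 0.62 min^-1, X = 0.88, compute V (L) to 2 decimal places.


V = v0 * X / (k * (1 - X))
V = 41 * 0.88 / (0.62 * (1 - 0.88))
V = 36.08 / (0.62 * 0.12)
V = 36.08 / 0.0744
V = 484.95 L


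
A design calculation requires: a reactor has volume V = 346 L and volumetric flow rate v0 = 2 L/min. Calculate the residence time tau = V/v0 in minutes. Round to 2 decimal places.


tau = V / v0
tau = 346 / 2
tau = 173.00 min


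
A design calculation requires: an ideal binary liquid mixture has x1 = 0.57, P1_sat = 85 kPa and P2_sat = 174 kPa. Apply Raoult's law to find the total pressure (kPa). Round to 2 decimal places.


P = x1*P1_sat + x2*P2_sat
x2 = 1 - x1 = 1 - 0.57 = 0.43
P = 0.57*85 + 0.43*174
P = 48.45 + 74.82
P = 123.27 kPa


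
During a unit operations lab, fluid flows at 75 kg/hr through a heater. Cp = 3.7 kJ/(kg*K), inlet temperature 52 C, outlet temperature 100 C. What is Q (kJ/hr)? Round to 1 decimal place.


Q = m_dot * Cp * (T2 - T1)
Q = 75 * 3.7 * (100 - 52)
Q = 75 * 3.7 * 48
Q = 13320.0 kJ/hr


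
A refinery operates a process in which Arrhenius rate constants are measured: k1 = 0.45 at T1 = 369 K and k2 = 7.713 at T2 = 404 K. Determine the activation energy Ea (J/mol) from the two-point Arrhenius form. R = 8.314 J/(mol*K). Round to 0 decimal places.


Ea = R * ln(k2/k1) / (1/T1 - 1/T2)
ln(k2/k1) = ln(7.713/0.45) = 2.8414149
1/T1 - 1/T2 = 1/369 - 1/404 = 0.000234779576
Ea = 8.314 * 2.8414149 / 0.000234779576
Ea = 100620 J/mol


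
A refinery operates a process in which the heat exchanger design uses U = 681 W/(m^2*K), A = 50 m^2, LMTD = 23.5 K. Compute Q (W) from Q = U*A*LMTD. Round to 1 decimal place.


Q = U * A * LMTD
Q = 681 * 50 * 23.5
Q = 800175.0 W


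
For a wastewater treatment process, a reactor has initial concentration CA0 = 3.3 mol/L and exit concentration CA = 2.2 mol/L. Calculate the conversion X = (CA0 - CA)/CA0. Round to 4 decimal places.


X = (CA0 - CA) / CA0
X = (3.3 - 2.2) / 3.3
X = 1.1 / 3.3
X = 0.3333


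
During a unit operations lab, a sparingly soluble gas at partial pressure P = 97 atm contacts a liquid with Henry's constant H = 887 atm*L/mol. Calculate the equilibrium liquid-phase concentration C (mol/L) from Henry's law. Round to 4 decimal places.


C = P / H
C = 97 / 887
C = 0.1094 mol/L


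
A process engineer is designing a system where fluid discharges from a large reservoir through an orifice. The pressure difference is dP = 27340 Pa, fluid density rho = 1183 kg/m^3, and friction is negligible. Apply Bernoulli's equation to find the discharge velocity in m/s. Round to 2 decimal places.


v = sqrt(2*dP/rho)
v = sqrt(2*27340/1183)
v = sqrt(46.221471)
v = 6.80 m/s


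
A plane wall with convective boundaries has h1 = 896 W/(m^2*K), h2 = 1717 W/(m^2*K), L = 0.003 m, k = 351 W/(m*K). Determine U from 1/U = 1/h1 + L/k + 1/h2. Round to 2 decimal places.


1/U = 1/h1 + L/k + 1/h2
1/U = 1/896 + 0.003/351 + 1/1717
1/U = 0.0011160714 + 8.547e-06 + 0.0005824112
1/U = 0.0017070296
U = 585.81 W/(m^2*K)


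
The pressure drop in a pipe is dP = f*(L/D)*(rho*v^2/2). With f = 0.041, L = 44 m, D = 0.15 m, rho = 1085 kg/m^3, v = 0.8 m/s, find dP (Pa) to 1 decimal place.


dP = f * (L/D) * (rho*v^2/2)
dP = 0.041 * (44/0.15) * (1085*0.8^2/2)
L/D = 293.33333333
rho*v^2/2 = 1085*0.64/2 = 347.2
dP = 0.041 * 293.33333333 * 347.2
dP = 4175.7 Pa


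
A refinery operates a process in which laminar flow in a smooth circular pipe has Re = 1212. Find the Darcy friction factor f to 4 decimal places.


f = 64 / Re
f = 64 / 1212
f = 0.0528


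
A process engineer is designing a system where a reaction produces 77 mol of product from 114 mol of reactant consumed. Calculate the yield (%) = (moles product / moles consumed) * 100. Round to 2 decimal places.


Yield = (moles product / moles consumed) * 100%
Yield = (77 / 114) * 100
Yield = 0.6754 * 100
Yield = 67.54%


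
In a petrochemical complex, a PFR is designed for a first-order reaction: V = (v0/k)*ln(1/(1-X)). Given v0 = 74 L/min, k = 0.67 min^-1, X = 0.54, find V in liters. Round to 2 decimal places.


V = (v0/k) * ln(1/(1-X))
V = (74/0.67) * ln(1/(1-0.54))
V = 110.447761 * ln(2.173913)
V = 110.447761 * 0.776529
V = 85.77 L


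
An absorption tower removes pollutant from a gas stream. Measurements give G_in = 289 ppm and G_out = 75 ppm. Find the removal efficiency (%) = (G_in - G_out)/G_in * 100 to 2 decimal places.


Efficiency = (G_in - G_out) / G_in * 100%
Efficiency = (289 - 75) / 289 * 100
Efficiency = 214 / 289 * 100
Efficiency = 74.05%


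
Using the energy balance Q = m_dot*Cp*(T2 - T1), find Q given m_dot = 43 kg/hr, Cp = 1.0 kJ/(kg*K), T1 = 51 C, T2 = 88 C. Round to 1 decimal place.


Q = m_dot * Cp * (T2 - T1)
Q = 43 * 1.0 * (88 - 51)
Q = 43 * 1.0 * 37
Q = 1591.0 kJ/hr


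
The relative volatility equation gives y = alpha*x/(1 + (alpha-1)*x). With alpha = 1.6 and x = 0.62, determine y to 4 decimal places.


y = alpha*x / (1 + (alpha-1)*x)
y = 1.6*0.62 / (1 + (1.6-1)*0.62)
y = 0.992 / (1 + 0.372)
y = 0.992 / 1.372
y = 0.7230


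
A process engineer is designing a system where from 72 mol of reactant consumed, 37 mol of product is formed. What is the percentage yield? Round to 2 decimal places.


Yield = (moles product / moles consumed) * 100%
Yield = (37 / 72) * 100
Yield = 0.5139 * 100
Yield = 51.39%


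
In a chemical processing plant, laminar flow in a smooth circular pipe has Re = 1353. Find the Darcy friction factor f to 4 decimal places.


f = 64 / Re
f = 64 / 1353
f = 0.0473


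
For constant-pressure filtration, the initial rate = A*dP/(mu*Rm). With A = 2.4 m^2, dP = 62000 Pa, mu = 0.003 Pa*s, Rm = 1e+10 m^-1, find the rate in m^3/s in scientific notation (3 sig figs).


rate = A * dP / (mu * Rm)
rate = 2.4 * 62000 / (0.003 * 1e+10)
rate = 148800.0 / 3.000e+07
rate = 4.96e-03 m^3/s


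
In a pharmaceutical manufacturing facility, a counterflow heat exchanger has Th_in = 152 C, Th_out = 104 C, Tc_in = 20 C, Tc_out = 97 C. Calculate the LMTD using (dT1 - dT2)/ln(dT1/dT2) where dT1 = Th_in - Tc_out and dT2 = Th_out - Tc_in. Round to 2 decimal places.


dT1 = Th_in - Tc_out = 152 - 97 = 55
dT2 = Th_out - Tc_in = 104 - 20 = 84
LMTD = (dT1 - dT2) / ln(dT1/dT2)
LMTD = (55 - 84) / ln(55/84)
LMTD = 68.48 K


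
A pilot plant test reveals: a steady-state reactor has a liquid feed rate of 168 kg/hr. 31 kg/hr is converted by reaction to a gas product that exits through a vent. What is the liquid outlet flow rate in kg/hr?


Steady-state mass balance on the main outlet: F_out = F_in - F_removed
F_out = 168 - 31
F_out = 137 kg/hr


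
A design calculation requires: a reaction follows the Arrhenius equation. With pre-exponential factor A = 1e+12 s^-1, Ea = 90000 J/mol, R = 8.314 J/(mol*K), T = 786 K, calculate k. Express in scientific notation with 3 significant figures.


k = A * exp(-Ea/(R*T))
k = 1e+12 * exp(-90000 / (8.314 * 786))
k = 1e+12 * exp(-13.77241)
k = 1.04e+06


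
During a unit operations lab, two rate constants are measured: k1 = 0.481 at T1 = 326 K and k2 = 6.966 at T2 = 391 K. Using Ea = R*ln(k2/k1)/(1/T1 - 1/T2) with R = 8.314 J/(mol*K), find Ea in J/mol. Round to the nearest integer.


Ea = R * ln(k2/k1) / (1/T1 - 1/T2)
ln(k2/k1) = ln(6.966/0.481) = 2.6729292
1/T1 - 1/T2 = 1/326 - 1/391 = 0.000509939906
Ea = 8.314 * 2.6729292 / 0.000509939906
Ea = 43579 J/mol


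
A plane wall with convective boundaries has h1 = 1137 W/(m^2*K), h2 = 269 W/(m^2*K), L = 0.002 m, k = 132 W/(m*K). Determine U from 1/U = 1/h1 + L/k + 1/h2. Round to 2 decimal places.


1/U = 1/h1 + L/k + 1/h2
1/U = 1/1137 + 0.002/132 + 1/269
1/U = 0.0008795075 + 1.51515e-05 + 0.0037174721
1/U = 0.0046121311
U = 216.82 W/(m^2*K)


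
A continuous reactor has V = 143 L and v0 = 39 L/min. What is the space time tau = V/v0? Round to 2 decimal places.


tau = V / v0
tau = 143 / 39
tau = 3.67 min


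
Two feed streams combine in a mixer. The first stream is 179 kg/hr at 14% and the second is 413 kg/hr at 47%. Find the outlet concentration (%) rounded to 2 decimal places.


Mass balance on solute: F1*x1 + F2*x2 = F3*x3
F3 = F1 + F2 = 179 + 413 = 592 kg/hr
x3 = (F1*x1 + F2*x2)/F3
x3 = (179*0.14 + 413*0.47) / 592
x3 = 37.02%


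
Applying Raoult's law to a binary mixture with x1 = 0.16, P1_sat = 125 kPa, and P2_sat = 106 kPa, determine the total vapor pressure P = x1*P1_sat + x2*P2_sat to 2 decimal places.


P = x1*P1_sat + x2*P2_sat
x2 = 1 - x1 = 1 - 0.16 = 0.84
P = 0.16*125 + 0.84*106
P = 20.0 + 89.04
P = 109.04 kPa


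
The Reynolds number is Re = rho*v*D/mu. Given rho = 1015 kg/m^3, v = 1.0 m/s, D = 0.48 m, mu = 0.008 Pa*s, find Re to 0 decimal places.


Re = rho * v * D / mu
Re = 1015 * 1.0 * 0.48 / 0.008
Re = 487.2 / 0.008
Re = 60900


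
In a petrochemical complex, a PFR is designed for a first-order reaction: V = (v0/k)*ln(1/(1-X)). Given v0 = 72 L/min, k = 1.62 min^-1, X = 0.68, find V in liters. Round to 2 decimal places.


V = (v0/k) * ln(1/(1-X))
V = (72/1.62) * ln(1/(1-0.68))
V = 44.444444 * ln(3.125)
V = 44.444444 * 1.139434
V = 50.64 L


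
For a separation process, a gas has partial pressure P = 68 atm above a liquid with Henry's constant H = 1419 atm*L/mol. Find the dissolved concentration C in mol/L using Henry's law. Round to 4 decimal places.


C = P / H
C = 68 / 1419
C = 0.0479 mol/L


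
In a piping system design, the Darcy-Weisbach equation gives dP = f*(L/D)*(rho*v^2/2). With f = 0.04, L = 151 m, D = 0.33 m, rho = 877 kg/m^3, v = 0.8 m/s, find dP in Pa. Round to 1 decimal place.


dP = f * (L/D) * (rho*v^2/2)
dP = 0.04 * (151/0.33) * (877*0.8^2/2)
L/D = 457.57575758
rho*v^2/2 = 877*0.64/2 = 280.64
dP = 0.04 * 457.57575758 * 280.64
dP = 5136.6 Pa


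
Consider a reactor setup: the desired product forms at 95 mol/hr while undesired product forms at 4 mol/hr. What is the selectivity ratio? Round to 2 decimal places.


S = desired product rate / undesired product rate
S = 95 / 4
S = 23.75


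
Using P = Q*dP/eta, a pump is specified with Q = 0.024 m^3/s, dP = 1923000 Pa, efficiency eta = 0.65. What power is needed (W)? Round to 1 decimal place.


P = Q * dP / eta
P = 0.024 * 1923000 / 0.65
P = 46152.0 / 0.65
P = 71003.1 W


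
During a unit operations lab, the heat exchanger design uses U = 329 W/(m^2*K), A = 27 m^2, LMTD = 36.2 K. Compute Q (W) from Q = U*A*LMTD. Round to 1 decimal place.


Q = U * A * LMTD
Q = 329 * 27 * 36.2
Q = 321564.6 W


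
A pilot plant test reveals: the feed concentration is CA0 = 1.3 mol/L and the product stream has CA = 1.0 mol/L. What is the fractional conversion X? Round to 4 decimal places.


X = (CA0 - CA) / CA0
X = (1.3 - 1.0) / 1.3
X = 0.3 / 1.3
X = 0.2308


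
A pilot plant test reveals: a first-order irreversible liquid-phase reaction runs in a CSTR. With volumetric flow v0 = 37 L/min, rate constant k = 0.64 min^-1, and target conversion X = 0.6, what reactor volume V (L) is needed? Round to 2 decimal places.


V = v0 * X / (k * (1 - X))
V = 37 * 0.6 / (0.64 * (1 - 0.6))
V = 22.2 / (0.64 * 0.4)
V = 22.2 / 0.256
V = 86.72 L


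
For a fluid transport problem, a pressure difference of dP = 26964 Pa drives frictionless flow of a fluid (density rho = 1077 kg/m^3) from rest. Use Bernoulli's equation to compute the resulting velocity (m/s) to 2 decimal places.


v = sqrt(2*dP/rho)
v = sqrt(2*26964/1077)
v = sqrt(50.072423)
v = 7.08 m/s


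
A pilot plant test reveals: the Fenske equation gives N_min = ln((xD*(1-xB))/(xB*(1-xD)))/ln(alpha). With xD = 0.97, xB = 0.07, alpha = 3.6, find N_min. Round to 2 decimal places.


N_min = ln((xD*(1-xB))/(xB*(1-xD))) / ln(alpha)
Numerator inside ln: 0.9021 / 0.0021 = 429.571429
ln(429.571429) = 6.062788
ln(alpha) = ln(3.6) = 1.280934
N_min = 6.062788 / 1.280934 = 4.73


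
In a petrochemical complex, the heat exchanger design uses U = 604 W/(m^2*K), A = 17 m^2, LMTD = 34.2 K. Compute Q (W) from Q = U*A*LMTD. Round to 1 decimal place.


Q = U * A * LMTD
Q = 604 * 17 * 34.2
Q = 351165.6 W


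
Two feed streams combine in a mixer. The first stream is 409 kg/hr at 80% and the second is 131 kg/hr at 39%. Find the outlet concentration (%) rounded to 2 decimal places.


Mass balance on solute: F1*x1 + F2*x2 = F3*x3
F3 = F1 + F2 = 409 + 131 = 540 kg/hr
x3 = (F1*x1 + F2*x2)/F3
x3 = (409*0.8 + 131*0.39) / 540
x3 = 70.05%


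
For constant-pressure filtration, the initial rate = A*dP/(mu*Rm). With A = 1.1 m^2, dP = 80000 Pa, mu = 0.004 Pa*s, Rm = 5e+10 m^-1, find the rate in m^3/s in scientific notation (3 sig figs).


rate = A * dP / (mu * Rm)
rate = 1.1 * 80000 / (0.004 * 5e+10)
rate = 88000.0 / 2.000e+08
rate = 4.40e-04 m^3/s


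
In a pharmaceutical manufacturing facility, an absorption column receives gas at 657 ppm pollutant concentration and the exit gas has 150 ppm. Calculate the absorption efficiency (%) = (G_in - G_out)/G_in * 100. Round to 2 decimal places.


Efficiency = (G_in - G_out) / G_in * 100%
Efficiency = (657 - 150) / 657 * 100
Efficiency = 507 / 657 * 100
Efficiency = 77.17%


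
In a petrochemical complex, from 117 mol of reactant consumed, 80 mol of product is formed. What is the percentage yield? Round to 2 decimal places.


Yield = (moles product / moles consumed) * 100%
Yield = (80 / 117) * 100
Yield = 0.6838 * 100
Yield = 68.38%


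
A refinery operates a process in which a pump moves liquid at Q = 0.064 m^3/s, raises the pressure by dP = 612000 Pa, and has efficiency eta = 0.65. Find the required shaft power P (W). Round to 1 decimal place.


P = Q * dP / eta
P = 0.064 * 612000 / 0.65
P = 39168.0 / 0.65
P = 60258.5 W


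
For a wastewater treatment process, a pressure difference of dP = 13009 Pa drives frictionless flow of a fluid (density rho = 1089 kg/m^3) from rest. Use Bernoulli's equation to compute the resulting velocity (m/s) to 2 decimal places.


v = sqrt(2*dP/rho)
v = sqrt(2*13009/1089)
v = sqrt(23.891644)
v = 4.89 m/s


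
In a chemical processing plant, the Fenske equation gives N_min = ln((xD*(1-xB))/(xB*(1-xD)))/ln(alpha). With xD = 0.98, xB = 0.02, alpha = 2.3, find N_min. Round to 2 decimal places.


N_min = ln((xD*(1-xB))/(xB*(1-xD))) / ln(alpha)
Numerator inside ln: 0.9604 / 0.0004 = 2401.0
ln(2401.0) = 7.783641
ln(alpha) = ln(2.3) = 0.832909
N_min = 7.783641 / 0.832909 = 9.35


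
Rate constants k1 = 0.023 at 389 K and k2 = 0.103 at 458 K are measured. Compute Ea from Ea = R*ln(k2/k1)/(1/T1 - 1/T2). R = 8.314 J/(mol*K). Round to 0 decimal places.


Ea = R * ln(k2/k1) / (1/T1 - 1/T2)
ln(k2/k1) = ln(0.103/0.023) = 1.4992348
1/T1 - 1/T2 = 1/389 - 1/458 = 0.000387287974
Ea = 8.314 * 1.4992348 / 0.000387287974
Ea = 32184 J/mol


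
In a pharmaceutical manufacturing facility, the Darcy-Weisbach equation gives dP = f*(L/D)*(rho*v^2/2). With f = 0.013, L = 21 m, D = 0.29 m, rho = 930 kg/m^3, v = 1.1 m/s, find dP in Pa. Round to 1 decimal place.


dP = f * (L/D) * (rho*v^2/2)
dP = 0.013 * (21/0.29) * (930*1.1^2/2)
L/D = 72.4137931
rho*v^2/2 = 930*1.21/2 = 562.65
dP = 0.013 * 72.4137931 * 562.65
dP = 529.7 Pa


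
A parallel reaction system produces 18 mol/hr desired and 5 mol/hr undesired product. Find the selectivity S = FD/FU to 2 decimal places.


S = desired product rate / undesired product rate
S = 18 / 5
S = 3.60


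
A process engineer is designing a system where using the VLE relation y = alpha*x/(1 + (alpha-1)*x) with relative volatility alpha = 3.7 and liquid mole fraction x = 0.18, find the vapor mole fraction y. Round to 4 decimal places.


y = alpha*x / (1 + (alpha-1)*x)
y = 3.7*0.18 / (1 + (3.7-1)*0.18)
y = 0.666 / (1 + 0.486)
y = 0.666 / 1.486
y = 0.4482


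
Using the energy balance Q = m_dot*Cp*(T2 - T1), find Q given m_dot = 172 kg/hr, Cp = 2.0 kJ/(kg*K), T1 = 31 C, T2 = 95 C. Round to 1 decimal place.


Q = m_dot * Cp * (T2 - T1)
Q = 172 * 2.0 * (95 - 31)
Q = 172 * 2.0 * 64
Q = 22016.0 kJ/hr


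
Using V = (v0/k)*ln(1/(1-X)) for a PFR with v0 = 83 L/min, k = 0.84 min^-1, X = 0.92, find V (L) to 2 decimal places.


V = (v0/k) * ln(1/(1-X))
V = (83/0.84) * ln(1/(1-0.92))
V = 98.809524 * ln(12.5)
V = 98.809524 * 2.525729
V = 249.57 L


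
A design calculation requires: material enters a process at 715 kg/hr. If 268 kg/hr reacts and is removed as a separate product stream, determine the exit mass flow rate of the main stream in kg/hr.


Steady-state mass balance on the main outlet: F_out = F_in - F_removed
F_out = 715 - 268
F_out = 447 kg/hr


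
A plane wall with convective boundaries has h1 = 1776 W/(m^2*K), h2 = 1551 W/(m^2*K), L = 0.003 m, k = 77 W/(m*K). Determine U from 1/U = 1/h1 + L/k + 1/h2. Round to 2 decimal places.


1/U = 1/h1 + L/k + 1/h2
1/U = 1/1776 + 0.003/77 + 1/1551
1/U = 0.0005630631 + 3.8961e-05 + 0.0006447453
1/U = 0.0012467694
U = 802.07 W/(m^2*K)


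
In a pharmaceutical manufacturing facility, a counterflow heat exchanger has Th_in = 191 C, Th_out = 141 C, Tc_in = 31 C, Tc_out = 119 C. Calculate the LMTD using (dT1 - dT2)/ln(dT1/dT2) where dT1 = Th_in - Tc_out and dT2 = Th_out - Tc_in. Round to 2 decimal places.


dT1 = Th_in - Tc_out = 191 - 119 = 72
dT2 = Th_out - Tc_in = 141 - 31 = 110
LMTD = (dT1 - dT2) / ln(dT1/dT2)
LMTD = (72 - 110) / ln(72/110)
LMTD = 89.66 K


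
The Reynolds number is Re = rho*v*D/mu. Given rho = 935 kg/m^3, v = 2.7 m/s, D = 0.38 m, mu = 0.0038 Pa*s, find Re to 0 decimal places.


Re = rho * v * D / mu
Re = 935 * 2.7 * 0.38 / 0.0038
Re = 959.31 / 0.0038
Re = 252450


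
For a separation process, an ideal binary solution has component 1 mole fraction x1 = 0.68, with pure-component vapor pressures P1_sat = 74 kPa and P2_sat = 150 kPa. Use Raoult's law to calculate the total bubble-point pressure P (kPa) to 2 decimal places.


P = x1*P1_sat + x2*P2_sat
x2 = 1 - x1 = 1 - 0.68 = 0.32
P = 0.68*74 + 0.32*150
P = 50.32 + 48.0
P = 98.32 kPa


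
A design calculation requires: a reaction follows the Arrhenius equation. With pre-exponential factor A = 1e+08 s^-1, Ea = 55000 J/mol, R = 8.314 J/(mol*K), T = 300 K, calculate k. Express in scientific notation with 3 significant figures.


k = A * exp(-Ea/(R*T))
k = 1e+08 * exp(-55000 / (8.314 * 300))
k = 1e+08 * exp(-22.051159)
k = 2.65e-02


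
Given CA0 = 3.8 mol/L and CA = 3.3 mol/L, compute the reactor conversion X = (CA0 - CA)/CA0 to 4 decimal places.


X = (CA0 - CA) / CA0
X = (3.8 - 3.3) / 3.8
X = 0.5 / 3.8
X = 0.1316


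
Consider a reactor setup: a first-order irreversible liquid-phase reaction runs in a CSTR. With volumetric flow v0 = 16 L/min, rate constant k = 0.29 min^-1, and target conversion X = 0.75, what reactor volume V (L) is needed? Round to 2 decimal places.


V = v0 * X / (k * (1 - X))
V = 16 * 0.75 / (0.29 * (1 - 0.75))
V = 12.0 / (0.29 * 0.25)
V = 12.0 / 0.0725
V = 165.52 L


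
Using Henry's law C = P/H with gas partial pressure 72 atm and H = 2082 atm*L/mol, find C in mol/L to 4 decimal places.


C = P / H
C = 72 / 2082
C = 0.0346 mol/L


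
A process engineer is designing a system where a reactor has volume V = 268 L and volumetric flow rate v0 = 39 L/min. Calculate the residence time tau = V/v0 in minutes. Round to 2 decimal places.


tau = V / v0
tau = 268 / 39
tau = 6.87 min


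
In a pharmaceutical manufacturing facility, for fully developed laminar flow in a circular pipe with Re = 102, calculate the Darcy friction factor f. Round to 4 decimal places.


f = 64 / Re
f = 64 / 102
f = 0.6275


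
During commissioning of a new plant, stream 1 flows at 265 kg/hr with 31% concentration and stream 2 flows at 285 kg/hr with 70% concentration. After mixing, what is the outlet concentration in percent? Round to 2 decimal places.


Mass balance on solute: F1*x1 + F2*x2 = F3*x3
F3 = F1 + F2 = 265 + 285 = 550 kg/hr
x3 = (F1*x1 + F2*x2)/F3
x3 = (265*0.31 + 285*0.7) / 550
x3 = 51.21%


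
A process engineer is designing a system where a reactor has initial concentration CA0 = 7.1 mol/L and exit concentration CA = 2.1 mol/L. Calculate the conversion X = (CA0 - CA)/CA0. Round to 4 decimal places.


X = (CA0 - CA) / CA0
X = (7.1 - 2.1) / 7.1
X = 5.0 / 7.1
X = 0.7042


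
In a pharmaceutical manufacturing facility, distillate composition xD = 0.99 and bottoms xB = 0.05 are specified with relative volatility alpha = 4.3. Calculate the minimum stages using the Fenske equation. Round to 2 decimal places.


N_min = ln((xD*(1-xB))/(xB*(1-xD))) / ln(alpha)
Numerator inside ln: 0.9405 / 0.0005 = 1881.0
ln(1881.0) = 7.539559
ln(alpha) = ln(4.3) = 1.458615
N_min = 7.539559 / 1.458615 = 5.17


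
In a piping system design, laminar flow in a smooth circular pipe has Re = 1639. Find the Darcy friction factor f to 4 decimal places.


f = 64 / Re
f = 64 / 1639
f = 0.0390


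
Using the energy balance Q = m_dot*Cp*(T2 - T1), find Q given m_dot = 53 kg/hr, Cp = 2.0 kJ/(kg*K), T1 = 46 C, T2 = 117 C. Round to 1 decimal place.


Q = m_dot * Cp * (T2 - T1)
Q = 53 * 2.0 * (117 - 46)
Q = 53 * 2.0 * 71
Q = 7526.0 kJ/hr


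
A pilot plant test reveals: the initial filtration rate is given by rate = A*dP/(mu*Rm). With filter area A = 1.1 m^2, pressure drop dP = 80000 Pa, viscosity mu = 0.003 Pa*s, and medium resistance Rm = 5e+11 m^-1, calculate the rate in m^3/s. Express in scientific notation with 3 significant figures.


rate = A * dP / (mu * Rm)
rate = 1.1 * 80000 / (0.003 * 5e+11)
rate = 88000.0 / 1.500e+09
rate = 5.87e-05 m^3/s


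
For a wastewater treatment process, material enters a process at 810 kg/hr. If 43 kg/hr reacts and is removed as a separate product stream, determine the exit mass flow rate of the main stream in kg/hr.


Steady-state mass balance on the main outlet: F_out = F_in - F_removed
F_out = 810 - 43
F_out = 767 kg/hr


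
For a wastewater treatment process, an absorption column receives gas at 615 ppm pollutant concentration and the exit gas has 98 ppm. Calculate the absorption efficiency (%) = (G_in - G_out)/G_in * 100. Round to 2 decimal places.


Efficiency = (G_in - G_out) / G_in * 100%
Efficiency = (615 - 98) / 615 * 100
Efficiency = 517 / 615 * 100
Efficiency = 84.07%


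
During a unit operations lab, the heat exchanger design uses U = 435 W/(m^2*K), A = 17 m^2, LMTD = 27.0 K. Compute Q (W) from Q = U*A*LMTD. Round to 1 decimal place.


Q = U * A * LMTD
Q = 435 * 17 * 27.0
Q = 199665.0 W


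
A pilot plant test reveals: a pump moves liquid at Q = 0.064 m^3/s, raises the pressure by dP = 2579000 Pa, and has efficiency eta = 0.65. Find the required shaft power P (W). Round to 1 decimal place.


P = Q * dP / eta
P = 0.064 * 2579000 / 0.65
P = 165056.0 / 0.65
P = 253932.3 W


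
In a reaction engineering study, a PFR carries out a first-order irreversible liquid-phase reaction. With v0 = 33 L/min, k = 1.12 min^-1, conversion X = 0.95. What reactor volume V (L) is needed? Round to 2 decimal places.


V = (v0/k) * ln(1/(1-X))
V = (33/1.12) * ln(1/(1-0.95))
V = 29.464286 * ln(20.0)
V = 29.464286 * 2.995732
V = 88.27 L


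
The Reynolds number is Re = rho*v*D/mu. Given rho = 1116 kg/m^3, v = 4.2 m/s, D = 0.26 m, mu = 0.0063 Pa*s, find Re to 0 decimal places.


Re = rho * v * D / mu
Re = 1116 * 4.2 * 0.26 / 0.0063
Re = 1218.672 / 0.0063
Re = 193440


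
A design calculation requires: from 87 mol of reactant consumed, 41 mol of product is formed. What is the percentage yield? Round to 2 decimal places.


Yield = (moles product / moles consumed) * 100%
Yield = (41 / 87) * 100
Yield = 0.4713 * 100
Yield = 47.13%


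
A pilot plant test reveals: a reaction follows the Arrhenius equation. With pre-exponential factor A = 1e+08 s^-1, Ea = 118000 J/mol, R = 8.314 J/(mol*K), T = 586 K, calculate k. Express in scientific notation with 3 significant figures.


k = A * exp(-Ea/(R*T))
k = 1e+08 * exp(-118000 / (8.314 * 586))
k = 1e+08 * exp(-24.220013)
k = 3.03e-03


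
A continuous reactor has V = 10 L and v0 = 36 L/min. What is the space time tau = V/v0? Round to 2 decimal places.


tau = V / v0
tau = 10 / 36
tau = 0.28 min


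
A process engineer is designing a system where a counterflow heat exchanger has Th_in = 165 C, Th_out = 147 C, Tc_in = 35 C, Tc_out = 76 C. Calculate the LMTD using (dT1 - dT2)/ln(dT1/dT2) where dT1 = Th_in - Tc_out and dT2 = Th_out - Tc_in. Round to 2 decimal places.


dT1 = Th_in - Tc_out = 165 - 76 = 89
dT2 = Th_out - Tc_in = 147 - 35 = 112
LMTD = (dT1 - dT2) / ln(dT1/dT2)
LMTD = (89 - 112) / ln(89/112)
LMTD = 100.06 K


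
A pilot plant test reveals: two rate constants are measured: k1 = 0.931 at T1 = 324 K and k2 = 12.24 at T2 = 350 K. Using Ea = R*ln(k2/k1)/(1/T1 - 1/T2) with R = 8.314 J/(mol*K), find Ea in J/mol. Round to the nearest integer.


Ea = R * ln(k2/k1) / (1/T1 - 1/T2)
ln(k2/k1) = ln(12.24/0.931) = 2.5762053
1/T1 - 1/T2 = 1/324 - 1/350 = 0.000229276896
Ea = 8.314 * 2.5762053 / 0.000229276896
Ea = 93418 J/mol


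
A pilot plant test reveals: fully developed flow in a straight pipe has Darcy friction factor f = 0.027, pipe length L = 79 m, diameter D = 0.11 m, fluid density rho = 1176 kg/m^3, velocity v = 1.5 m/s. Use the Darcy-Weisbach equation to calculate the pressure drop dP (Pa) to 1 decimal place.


dP = f * (L/D) * (rho*v^2/2)
dP = 0.027 * (79/0.11) * (1176*1.5^2/2)
L/D = 718.18181818
rho*v^2/2 = 1176*2.25/2 = 1323.0
dP = 0.027 * 718.18181818 * 1323.0
dP = 25654.2 Pa


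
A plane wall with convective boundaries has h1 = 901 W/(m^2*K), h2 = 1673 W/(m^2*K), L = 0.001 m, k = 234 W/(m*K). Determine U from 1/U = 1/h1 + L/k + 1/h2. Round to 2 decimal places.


1/U = 1/h1 + L/k + 1/h2
1/U = 1/901 + 0.001/234 + 1/1673
1/U = 0.0011098779 + 4.2735e-06 + 0.0005977286
1/U = 0.00171188
U = 584.15 W/(m^2*K)


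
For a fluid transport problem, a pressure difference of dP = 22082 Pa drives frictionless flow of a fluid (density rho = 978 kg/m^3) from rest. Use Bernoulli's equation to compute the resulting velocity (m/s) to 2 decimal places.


v = sqrt(2*dP/rho)
v = sqrt(2*22082/978)
v = sqrt(45.157464)
v = 6.72 m/s


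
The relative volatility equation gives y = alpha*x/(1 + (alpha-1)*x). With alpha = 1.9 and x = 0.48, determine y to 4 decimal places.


y = alpha*x / (1 + (alpha-1)*x)
y = 1.9*0.48 / (1 + (1.9-1)*0.48)
y = 0.912 / (1 + 0.432)
y = 0.912 / 1.432
y = 0.6369


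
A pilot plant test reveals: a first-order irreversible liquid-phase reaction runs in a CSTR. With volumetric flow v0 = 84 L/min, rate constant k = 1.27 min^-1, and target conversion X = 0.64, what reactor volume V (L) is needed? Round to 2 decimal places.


V = v0 * X / (k * (1 - X))
V = 84 * 0.64 / (1.27 * (1 - 0.64))
V = 53.76 / (1.27 * 0.36)
V = 53.76 / 0.4572
V = 117.59 L


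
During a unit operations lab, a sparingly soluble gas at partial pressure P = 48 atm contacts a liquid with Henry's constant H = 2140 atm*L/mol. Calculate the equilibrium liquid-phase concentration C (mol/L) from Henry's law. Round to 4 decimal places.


C = P / H
C = 48 / 2140
C = 0.0224 mol/L


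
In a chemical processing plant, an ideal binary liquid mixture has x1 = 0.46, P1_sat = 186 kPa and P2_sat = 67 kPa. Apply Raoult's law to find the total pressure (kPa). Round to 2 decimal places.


P = x1*P1_sat + x2*P2_sat
x2 = 1 - x1 = 1 - 0.46 = 0.54
P = 0.46*186 + 0.54*67
P = 85.56 + 36.18
P = 121.74 kPa


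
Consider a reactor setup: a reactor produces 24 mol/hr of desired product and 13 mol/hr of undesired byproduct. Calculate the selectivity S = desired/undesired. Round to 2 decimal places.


S = desired product rate / undesired product rate
S = 24 / 13
S = 1.85


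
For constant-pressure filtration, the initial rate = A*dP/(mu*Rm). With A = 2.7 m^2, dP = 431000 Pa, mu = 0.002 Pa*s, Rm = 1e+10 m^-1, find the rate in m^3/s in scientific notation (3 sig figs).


rate = A * dP / (mu * Rm)
rate = 2.7 * 431000 / (0.002 * 1e+10)
rate = 1163700.0 / 2.000e+07
rate = 5.82e-02 m^3/s


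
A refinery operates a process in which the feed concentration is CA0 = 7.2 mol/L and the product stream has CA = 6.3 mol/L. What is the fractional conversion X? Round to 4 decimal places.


X = (CA0 - CA) / CA0
X = (7.2 - 6.3) / 7.2
X = 0.9 / 7.2
X = 0.1250


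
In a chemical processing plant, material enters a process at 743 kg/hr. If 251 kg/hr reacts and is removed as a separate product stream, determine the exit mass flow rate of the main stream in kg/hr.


Steady-state mass balance on the main outlet: F_out = F_in - F_removed
F_out = 743 - 251
F_out = 492 kg/hr


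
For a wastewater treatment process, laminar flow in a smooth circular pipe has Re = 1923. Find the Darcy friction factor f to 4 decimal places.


f = 64 / Re
f = 64 / 1923
f = 0.0333


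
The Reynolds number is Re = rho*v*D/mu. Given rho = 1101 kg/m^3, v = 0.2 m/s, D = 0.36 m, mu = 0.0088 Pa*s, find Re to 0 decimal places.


Re = rho * v * D / mu
Re = 1101 * 0.2 * 0.36 / 0.0088
Re = 79.272 / 0.0088
Re = 9008


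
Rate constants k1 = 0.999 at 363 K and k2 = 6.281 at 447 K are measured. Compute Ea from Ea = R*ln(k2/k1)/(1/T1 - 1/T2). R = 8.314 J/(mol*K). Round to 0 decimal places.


Ea = R * ln(k2/k1) / (1/T1 - 1/T2)
ln(k2/k1) = ln(6.281/0.999) = 1.8385297
1/T1 - 1/T2 = 1/363 - 1/447 = 0.000517684471
Ea = 8.314 * 1.8385297 / 0.000517684471
Ea = 29527 J/mol


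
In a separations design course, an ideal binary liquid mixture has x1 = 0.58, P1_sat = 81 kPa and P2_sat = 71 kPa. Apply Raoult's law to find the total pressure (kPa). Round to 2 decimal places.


P = x1*P1_sat + x2*P2_sat
x2 = 1 - x1 = 1 - 0.58 = 0.42
P = 0.58*81 + 0.42*71
P = 46.98 + 29.82
P = 76.80 kPa


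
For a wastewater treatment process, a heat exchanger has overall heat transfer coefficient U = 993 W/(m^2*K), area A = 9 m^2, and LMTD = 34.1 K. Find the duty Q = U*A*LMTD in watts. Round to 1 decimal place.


Q = U * A * LMTD
Q = 993 * 9 * 34.1
Q = 304751.7 W


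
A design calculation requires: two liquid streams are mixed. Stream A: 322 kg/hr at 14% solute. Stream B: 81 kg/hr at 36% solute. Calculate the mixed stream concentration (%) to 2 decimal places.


Mass balance on solute: F1*x1 + F2*x2 = F3*x3
F3 = F1 + F2 = 322 + 81 = 403 kg/hr
x3 = (F1*x1 + F2*x2)/F3
x3 = (322*0.14 + 81*0.36) / 403
x3 = 18.42%


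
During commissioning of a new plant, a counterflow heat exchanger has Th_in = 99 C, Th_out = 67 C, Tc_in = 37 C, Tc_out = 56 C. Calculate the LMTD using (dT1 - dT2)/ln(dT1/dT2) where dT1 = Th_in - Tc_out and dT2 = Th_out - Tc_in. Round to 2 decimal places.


dT1 = Th_in - Tc_out = 99 - 56 = 43
dT2 = Th_out - Tc_in = 67 - 37 = 30
LMTD = (dT1 - dT2) / ln(dT1/dT2)
LMTD = (43 - 30) / ln(43/30)
LMTD = 36.11 K


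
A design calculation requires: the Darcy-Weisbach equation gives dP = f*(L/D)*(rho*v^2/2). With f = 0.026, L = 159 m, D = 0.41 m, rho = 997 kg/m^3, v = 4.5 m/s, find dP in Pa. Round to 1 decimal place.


dP = f * (L/D) * (rho*v^2/2)
dP = 0.026 * (159/0.41) * (997*4.5^2/2)
L/D = 387.80487805
rho*v^2/2 = 997*20.25/2 = 10094.625
dP = 0.026 * 387.80487805 * 10094.625
dP = 101783.4 Pa


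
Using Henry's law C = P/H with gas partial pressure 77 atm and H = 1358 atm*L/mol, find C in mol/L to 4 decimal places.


C = P / H
C = 77 / 1358
C = 0.0567 mol/L


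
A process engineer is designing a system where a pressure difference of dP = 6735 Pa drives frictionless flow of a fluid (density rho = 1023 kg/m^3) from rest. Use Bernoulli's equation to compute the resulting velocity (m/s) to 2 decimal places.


v = sqrt(2*dP/rho)
v = sqrt(2*6735/1023)
v = sqrt(13.167155)
v = 3.63 m/s


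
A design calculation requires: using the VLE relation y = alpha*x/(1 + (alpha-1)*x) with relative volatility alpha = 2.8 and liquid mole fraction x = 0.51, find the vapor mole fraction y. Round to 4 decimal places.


y = alpha*x / (1 + (alpha-1)*x)
y = 2.8*0.51 / (1 + (2.8-1)*0.51)
y = 1.428 / (1 + 0.918)
y = 1.428 / 1.918
y = 0.7445


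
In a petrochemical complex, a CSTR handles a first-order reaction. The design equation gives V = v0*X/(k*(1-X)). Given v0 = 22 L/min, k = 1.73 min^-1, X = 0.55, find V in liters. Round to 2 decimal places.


V = v0 * X / (k * (1 - X))
V = 22 * 0.55 / (1.73 * (1 - 0.55))
V = 12.1 / (1.73 * 0.45)
V = 12.1 / 0.7785
V = 15.54 L


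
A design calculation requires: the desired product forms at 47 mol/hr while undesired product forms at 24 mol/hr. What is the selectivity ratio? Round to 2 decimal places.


S = desired product rate / undesired product rate
S = 47 / 24
S = 1.96


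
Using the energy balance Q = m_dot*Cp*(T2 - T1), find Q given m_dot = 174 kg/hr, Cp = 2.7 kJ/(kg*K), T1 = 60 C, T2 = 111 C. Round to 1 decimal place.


Q = m_dot * Cp * (T2 - T1)
Q = 174 * 2.7 * (111 - 60)
Q = 174 * 2.7 * 51
Q = 23959.8 kJ/hr


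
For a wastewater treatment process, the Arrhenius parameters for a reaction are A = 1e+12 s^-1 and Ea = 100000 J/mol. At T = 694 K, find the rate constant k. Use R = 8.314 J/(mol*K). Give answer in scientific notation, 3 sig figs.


k = A * exp(-Ea/(R*T))
k = 1e+12 * exp(-100000 / (8.314 * 694))
k = 1e+12 * exp(-17.331275)
k = 2.97e+04


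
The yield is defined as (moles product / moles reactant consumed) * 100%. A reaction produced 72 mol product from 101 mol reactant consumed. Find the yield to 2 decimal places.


Yield = (moles product / moles consumed) * 100%
Yield = (72 / 101) * 100
Yield = 0.7129 * 100
Yield = 71.29%


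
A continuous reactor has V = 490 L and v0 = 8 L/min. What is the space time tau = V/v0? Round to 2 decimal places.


tau = V / v0
tau = 490 / 8
tau = 61.25 min


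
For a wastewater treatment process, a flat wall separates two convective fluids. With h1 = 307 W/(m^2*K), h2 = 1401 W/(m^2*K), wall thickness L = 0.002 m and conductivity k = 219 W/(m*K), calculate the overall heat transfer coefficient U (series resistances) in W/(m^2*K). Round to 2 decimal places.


1/U = 1/h1 + L/k + 1/h2
1/U = 1/307 + 0.002/219 + 1/1401
1/U = 0.003257329 + 9.1324e-06 + 0.0007137759
1/U = 0.0039802373
U = 251.24 W/(m^2*K)


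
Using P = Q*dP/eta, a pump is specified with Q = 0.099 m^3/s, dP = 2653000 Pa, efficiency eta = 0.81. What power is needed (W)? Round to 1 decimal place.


P = Q * dP / eta
P = 0.099 * 2653000 / 0.81
P = 262647.0 / 0.81
P = 324255.6 W


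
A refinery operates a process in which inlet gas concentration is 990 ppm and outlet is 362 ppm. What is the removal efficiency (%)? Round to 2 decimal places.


Efficiency = (G_in - G_out) / G_in * 100%
Efficiency = (990 - 362) / 990 * 100
Efficiency = 628 / 990 * 100
Efficiency = 63.43%


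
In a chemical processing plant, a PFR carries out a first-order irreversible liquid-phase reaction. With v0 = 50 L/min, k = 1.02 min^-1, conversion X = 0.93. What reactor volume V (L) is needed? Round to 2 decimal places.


V = (v0/k) * ln(1/(1-X))
V = (50/1.02) * ln(1/(1-0.93))
V = 49.019608 * ln(14.285714)
V = 49.019608 * 2.65926
V = 130.36 L


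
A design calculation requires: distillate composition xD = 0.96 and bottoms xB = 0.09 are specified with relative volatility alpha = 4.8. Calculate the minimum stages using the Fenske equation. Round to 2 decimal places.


N_min = ln((xD*(1-xB))/(xB*(1-xD))) / ln(alpha)
Numerator inside ln: 0.8736 / 0.0036 = 242.666667
ln(242.666667) = 5.491689
ln(alpha) = ln(4.8) = 1.568616
N_min = 5.491689 / 1.568616 = 3.50


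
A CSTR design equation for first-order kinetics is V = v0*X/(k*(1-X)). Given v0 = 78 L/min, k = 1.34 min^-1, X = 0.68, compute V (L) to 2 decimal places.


V = v0 * X / (k * (1 - X))
V = 78 * 0.68 / (1.34 * (1 - 0.68))
V = 53.04 / (1.34 * 0.32)
V = 53.04 / 0.4288
V = 123.69 L


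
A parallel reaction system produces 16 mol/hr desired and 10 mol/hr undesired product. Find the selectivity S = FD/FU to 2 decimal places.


S = desired product rate / undesired product rate
S = 16 / 10
S = 1.60


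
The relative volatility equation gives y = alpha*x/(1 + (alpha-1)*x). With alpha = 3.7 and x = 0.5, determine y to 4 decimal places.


y = alpha*x / (1 + (alpha-1)*x)
y = 3.7*0.5 / (1 + (3.7-1)*0.5)
y = 1.85 / (1 + 1.35)
y = 1.85 / 2.35
y = 0.7872


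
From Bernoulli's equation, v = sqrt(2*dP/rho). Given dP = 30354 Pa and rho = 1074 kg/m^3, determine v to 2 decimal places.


v = sqrt(2*dP/rho)
v = sqrt(2*30354/1074)
v = sqrt(56.52514)
v = 7.52 m/s


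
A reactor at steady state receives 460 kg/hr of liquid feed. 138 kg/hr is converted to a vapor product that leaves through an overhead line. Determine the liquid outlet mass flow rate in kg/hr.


Steady-state mass balance on the main outlet: F_out = F_in - F_removed
F_out = 460 - 138
F_out = 322 kg/hr


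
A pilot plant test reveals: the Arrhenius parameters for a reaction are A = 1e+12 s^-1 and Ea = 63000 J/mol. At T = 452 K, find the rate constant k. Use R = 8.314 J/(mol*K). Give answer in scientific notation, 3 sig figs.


k = A * exp(-Ea/(R*T))
k = 1e+12 * exp(-63000 / (8.314 * 452))
k = 1e+12 * exp(-16.764557)
k = 5.24e+04


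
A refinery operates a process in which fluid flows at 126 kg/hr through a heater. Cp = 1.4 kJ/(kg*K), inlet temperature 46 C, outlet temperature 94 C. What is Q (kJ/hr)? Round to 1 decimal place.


Q = m_dot * Cp * (T2 - T1)
Q = 126 * 1.4 * (94 - 46)
Q = 126 * 1.4 * 48
Q = 8467.2 kJ/hr


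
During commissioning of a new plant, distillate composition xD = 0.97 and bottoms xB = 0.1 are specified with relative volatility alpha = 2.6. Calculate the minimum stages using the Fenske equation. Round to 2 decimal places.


N_min = ln((xD*(1-xB))/(xB*(1-xD))) / ln(alpha)
Numerator inside ln: 0.873 / 0.003 = 291.0
ln(291.0) = 5.673323
ln(alpha) = ln(2.6) = 0.955511
N_min = 5.673323 / 0.955511 = 5.94


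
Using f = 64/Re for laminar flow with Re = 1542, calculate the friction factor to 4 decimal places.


f = 64 / Re
f = 64 / 1542
f = 0.0415


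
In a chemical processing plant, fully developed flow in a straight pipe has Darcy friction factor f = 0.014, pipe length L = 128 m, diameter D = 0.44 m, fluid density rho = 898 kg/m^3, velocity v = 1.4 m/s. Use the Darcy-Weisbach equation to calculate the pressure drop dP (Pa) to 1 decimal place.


dP = f * (L/D) * (rho*v^2/2)
dP = 0.014 * (128/0.44) * (898*1.4^2/2)
L/D = 290.90909091
rho*v^2/2 = 898*1.96/2 = 880.04
dP = 0.014 * 290.90909091 * 880.04
dP = 3584.2 Pa


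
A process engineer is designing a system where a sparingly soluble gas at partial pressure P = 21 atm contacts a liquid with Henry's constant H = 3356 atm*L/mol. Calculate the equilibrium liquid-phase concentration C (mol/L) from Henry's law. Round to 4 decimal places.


C = P / H
C = 21 / 3356
C = 0.0063 mol/L


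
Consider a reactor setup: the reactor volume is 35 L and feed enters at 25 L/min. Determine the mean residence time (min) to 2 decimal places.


tau = V / v0
tau = 35 / 25
tau = 1.40 min


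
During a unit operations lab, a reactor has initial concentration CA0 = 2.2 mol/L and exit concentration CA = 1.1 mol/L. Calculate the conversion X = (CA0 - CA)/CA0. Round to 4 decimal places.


X = (CA0 - CA) / CA0
X = (2.2 - 1.1) / 2.2
X = 1.1 / 2.2
X = 0.5000


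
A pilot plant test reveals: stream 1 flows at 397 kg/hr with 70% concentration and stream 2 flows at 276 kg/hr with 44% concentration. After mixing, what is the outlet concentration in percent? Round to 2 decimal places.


Mass balance on solute: F1*x1 + F2*x2 = F3*x3
F3 = F1 + F2 = 397 + 276 = 673 kg/hr
x3 = (F1*x1 + F2*x2)/F3
x3 = (397*0.7 + 276*0.44) / 673
x3 = 59.34%


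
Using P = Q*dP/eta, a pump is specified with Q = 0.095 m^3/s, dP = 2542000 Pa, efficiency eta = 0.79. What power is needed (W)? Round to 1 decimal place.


P = Q * dP / eta
P = 0.095 * 2542000 / 0.79
P = 241490.0 / 0.79
P = 305683.5 W
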